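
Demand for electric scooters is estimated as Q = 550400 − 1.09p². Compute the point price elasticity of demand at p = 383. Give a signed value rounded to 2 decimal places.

dQ/dp = −2·1.09·p = -834.94. At p = 383, Q = 390508.99.
Ed = (dQ/dp)·(p/Q) = (-834.94) × (383/390508.99) = -0.8188…

-0.82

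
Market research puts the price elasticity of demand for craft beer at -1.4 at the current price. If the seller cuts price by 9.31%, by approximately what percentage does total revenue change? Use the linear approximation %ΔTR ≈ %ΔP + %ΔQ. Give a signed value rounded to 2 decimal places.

%ΔQ ≈ Ed × %ΔP = (-1.4) × (-9.31%) = +13.0340%
%ΔTR ≈ %ΔP + %ΔQ = (-9.31%) + (+13.0340%) = +3.7240%

+3.72%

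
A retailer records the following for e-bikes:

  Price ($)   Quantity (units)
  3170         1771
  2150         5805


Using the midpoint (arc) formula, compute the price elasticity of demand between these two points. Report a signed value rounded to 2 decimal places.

-2.78

%ΔQ = (5805 − 1771) / [(1771 + 5805)/2] = 4034/3788 = 1.064941…
%ΔP = (2150 − 3170) / [(3170 + 2150)/2] = -1020/2660 = -0.383458…
Arc Ed = %ΔQ / %ΔP = (4034/3788) / (-1020/2660) = -2.7772…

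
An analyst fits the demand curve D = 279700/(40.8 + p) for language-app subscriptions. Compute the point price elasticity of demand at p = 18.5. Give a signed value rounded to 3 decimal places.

-0.312

dD/dp = −279700/(40.8 + p)² = -79.5395. At p = 18.5, D = 4716.69.
Ed = (dD/dp)·(p/D) = (-79.5395) × (18.5/4716.69) = -0.31197…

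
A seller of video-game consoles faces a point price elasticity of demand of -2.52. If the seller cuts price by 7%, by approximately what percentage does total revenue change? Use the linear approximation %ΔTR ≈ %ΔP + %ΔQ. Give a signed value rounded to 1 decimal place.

%ΔQ ≈ Ed × %ΔP = (-2.52) × (-7%) = +17.6400%
%ΔTR ≈ %ΔP + %ΔQ = (-7%) + (+17.6400%) = +10.6400%

+10.6%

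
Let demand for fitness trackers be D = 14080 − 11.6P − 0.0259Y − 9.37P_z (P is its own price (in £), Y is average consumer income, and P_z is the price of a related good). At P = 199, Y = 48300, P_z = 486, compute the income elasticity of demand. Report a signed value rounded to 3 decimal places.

-0.210

At the given values, D = 14080 − 11.6(199) − 0.0259(48300) − 9.37(486) = 5966.81.
∂D/∂Y = -0.0259.
E = (-0.0259) × (48300/5966.81) = -0.20965…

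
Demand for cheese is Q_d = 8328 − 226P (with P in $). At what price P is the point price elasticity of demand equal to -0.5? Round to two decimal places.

Ed = −226P/(8328 − 226P). Set this equal to -0.5:
226P = 0.5·(8328 − 226P) ⇒ 226P(1 + 0.5) = 0.5·8328
P = 0.5·8328 / (226·1.5) = 12.2831…

12.28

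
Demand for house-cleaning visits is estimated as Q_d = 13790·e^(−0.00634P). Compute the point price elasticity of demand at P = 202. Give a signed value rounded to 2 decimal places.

-1.28

dQ_d/dP = −0.00634·Q_d = -24.2919. At P = 202, Q_d = 3831.53.
Ed = (dQ_d/dP)·(P/Q_d) = (-24.2919) × (202/3831.53) = -1.2806…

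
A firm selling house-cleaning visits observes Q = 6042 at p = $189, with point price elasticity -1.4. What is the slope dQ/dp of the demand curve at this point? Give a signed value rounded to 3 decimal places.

Ed = (dQ/dp)·(p/Q) ⇒ dQ/dp = Ed·Q/p = (-1.4)·6042/189 = -44.75555…

-44.756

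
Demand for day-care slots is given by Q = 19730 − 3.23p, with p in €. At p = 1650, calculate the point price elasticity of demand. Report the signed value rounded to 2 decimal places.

-0.37

dQ/dp = −3.23. At p = 1650, Q = 19730 − 3.23(1650) = 14400.5.
Ed = (dQ/dp)·(p/Q) = −3.23 × (1650/14400.5) = -0.3700…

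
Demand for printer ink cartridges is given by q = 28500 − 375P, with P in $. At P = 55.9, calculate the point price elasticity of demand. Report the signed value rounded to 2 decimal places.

-2.78

dq/dP = −375. At P = 55.9, q = 28500 − 375(55.9) = 7537.5.
Ed = (dq/dP)·(P/q) = −375 × (55.9/7537.5) = -2.7810…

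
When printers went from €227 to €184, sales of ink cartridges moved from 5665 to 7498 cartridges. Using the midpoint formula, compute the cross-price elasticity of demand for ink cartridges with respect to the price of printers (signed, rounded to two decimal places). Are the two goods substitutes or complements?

%ΔQ_{ink cartridges} = (7498 − 5665)/avg = 1833/6581.5 = 0.278507…
%ΔP_{printers} = (184 − 227)/avg = -43/205.5 = -0.209245…
E_cross = (1833/6581.5) / (-43/205.5) = -1.3310…
E_cross < 0 ⇒ the goods are complements.

-1.33; complements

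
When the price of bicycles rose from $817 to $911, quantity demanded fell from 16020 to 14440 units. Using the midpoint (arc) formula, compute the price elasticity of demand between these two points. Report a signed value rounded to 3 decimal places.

%ΔQ = (14440 − 16020) / [(16020 + 14440)/2] = -1580/15230 = -0.103742…
%ΔP = (911 − 817) / [(817 + 911)/2] = 94/864 = 0.108796…
Arc Ed = %ΔQ / %ΔP = (-1580/15230) / (94/864) = -0.95354…

-0.954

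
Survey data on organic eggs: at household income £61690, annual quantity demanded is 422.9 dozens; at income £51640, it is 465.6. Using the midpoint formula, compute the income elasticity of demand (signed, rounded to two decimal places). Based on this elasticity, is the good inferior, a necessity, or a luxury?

%ΔQ = (465.6 − 422.9)/[( 422.9 + 465.6)/2] = 42.7/444.25 = 0.096117…
%ΔIncome = (51640 − 61690)/[( 61690 + 51640)/2] = -10050/56665 = -0.177358…
E_income = (42.7/444.25) / (-10050/56665) = -0.5419…
E_income < 0 ⇒ inferior good.

-0.54; inferior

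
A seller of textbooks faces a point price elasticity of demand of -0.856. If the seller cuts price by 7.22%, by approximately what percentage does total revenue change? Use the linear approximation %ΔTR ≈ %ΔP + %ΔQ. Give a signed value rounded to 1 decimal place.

-1.0%

%ΔQ ≈ Ed × %ΔP = (-0.856) × (-7.22%) = +6.1803%
%ΔTR ≈ %ΔP + %ΔQ = (-7.22%) + (+6.1803%) = -1.0397%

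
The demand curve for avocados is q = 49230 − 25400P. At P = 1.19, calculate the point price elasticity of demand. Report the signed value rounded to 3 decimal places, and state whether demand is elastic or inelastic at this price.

dq/dP = −25400. At P = 1.19, q = 49230 − 25400(1.19) = 19004.
Ed = (dq/dP)·(P/q) = −25400 × (1.19/19004) = -1.59050…
|Ed| = 1.591 > 1, so demand is elastic.

-1.591; elastic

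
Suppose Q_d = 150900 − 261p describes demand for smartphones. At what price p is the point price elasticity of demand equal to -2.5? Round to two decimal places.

Ed = −261p/(150900 − 261p). Set this equal to -2.5:
261p = 2.5·(150900 − 261p) ⇒ 261p(1 + 2.5) = 2.5·150900
p = 2.5·150900 / (261·3.5) = 412.9720…

412.97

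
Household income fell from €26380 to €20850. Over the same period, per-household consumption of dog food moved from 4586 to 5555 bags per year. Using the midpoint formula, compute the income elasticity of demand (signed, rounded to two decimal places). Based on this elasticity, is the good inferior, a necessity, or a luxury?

%ΔQ = (5555 − 4586)/[( 4586 + 5555)/2] = 969/5070.5 = 0.191105…
%ΔIncome = (20850 − 26380)/[( 26380 + 20850)/2] = -5530/23615 = -0.234173…
E_income = (969/5070.5) / (-5530/23615) = -0.8160…
E_income < 0 ⇒ inferior good.

-0.82; inferior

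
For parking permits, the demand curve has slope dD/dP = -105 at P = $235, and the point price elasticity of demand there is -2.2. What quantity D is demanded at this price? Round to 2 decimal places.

11215.91

Ed = (dD/dP)·(P/D) ⇒ D = (dD/dP)·P/Ed = (-105)·235/(-2.2) = 11215.9090…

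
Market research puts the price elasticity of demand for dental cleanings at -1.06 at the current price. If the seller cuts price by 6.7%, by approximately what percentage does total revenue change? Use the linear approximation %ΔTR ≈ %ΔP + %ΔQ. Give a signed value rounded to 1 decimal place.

+0.4%

%ΔQ ≈ Ed × %ΔP = (-1.06) × (-6.7%) = +7.1020%
%ΔTR ≈ %ΔP + %ΔQ = (-6.7%) + (+7.1020%) = +0.4020%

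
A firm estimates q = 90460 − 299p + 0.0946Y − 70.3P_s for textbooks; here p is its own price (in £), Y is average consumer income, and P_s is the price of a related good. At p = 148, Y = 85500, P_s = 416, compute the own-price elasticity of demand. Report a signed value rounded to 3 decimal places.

-1.766

At the given values, q = 90460 − 299(148) + 0.0946(85500) − 70.3(416) = 25051.5.
∂q/∂p = −299.
E = (-299) × (148/25051.5) = -1.76644…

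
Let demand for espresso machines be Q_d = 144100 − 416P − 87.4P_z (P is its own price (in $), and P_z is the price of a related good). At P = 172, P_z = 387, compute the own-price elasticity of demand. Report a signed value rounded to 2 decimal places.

-1.85

At the given values, Q_d = 144100 − 416(172) − 87.4(387) = 38724.2.
∂Q_d/∂P = −416.
E = (-416) × (172/38724.2) = -1.8477…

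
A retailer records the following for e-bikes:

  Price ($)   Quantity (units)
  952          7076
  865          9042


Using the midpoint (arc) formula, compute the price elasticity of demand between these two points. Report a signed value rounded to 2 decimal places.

%ΔQ = (9042 − 7076) / [(7076 + 9042)/2] = 1966/8059 = 0.243950…
%ΔP = (865 − 952) / [(952 + 865)/2] = -87/908.5 = -0.095762…
Arc Ed = %ΔQ / %ΔP = (1966/8059) / (-87/908.5) = -2.5474…

-2.55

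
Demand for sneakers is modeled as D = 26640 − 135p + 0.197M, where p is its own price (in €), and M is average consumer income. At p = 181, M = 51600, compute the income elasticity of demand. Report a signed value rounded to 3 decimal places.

0.822

At the given values, D = 26640 − 135(181) + 0.197(51600) = 12370.2.
∂D/∂M = 0.197.
E = (0.197) × (51600/12370.2) = 0.82174…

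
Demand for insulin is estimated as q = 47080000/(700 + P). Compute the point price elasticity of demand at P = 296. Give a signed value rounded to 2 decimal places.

-0.30

dq/dP = −47080000/(700 + P)² = -47.4589. At P = 296, q = 47269.1.
Ed = (dq/dP)·(P/q) = (-47.4589) × (296/47269.1) = -0.2971…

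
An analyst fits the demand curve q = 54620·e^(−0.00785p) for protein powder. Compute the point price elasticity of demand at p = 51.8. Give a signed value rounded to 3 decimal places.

dq/dp = −0.00785·q = -285.512. At p = 51.8, q = 36370.9.
Ed = (dq/dp)·(p/q) = (-285.512) × (51.8/36370.9) = -0.40663

-0.407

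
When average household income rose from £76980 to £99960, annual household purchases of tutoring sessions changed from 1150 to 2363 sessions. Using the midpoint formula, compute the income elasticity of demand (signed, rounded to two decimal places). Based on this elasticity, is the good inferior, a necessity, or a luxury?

2.66; luxury

%ΔQ = (2363 − 1150)/[( 1150 + 2363)/2] = 1213/1756.5 = 0.690577…
%ΔIncome = (99960 − 76980)/[( 76980 + 99960)/2] = 22980/88470 = 0.259749…
E_income = (1213/1756.5) / (22980/88470) = 2.6586…
E_income > 1 ⇒ normal good, luxury.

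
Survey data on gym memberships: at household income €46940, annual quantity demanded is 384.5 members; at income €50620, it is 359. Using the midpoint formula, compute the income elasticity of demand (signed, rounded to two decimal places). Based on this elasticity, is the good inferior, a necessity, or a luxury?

-0.91; inferior

%ΔQ = (359 − 384.5)/[( 384.5 + 359)/2] = -25.5/371.75 = -0.068594…
%ΔIncome = (50620 − 46940)/[( 46940 + 50620)/2] = 3680/48780 = 0.075440…
E_income = (-25.5/371.75) / (3680/48780) = -0.9092…
E_income < 0 ⇒ inferior good.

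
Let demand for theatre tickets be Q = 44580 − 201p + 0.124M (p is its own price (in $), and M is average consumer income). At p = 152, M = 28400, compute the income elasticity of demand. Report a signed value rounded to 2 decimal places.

0.20

At the given values, Q = 44580 − 201(152) + 0.124(28400) = 17549.6.
∂Q/∂M = 0.124.
E = (0.124) × (28400/17549.6) = 0.2006…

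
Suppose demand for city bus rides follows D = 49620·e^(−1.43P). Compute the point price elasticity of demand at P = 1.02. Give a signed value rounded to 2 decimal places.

dD/dP = −1.43·D = -16501.8. At P = 1.02, D = 11539.7.
Ed = (dD/dP)·(P/D) = (-16501.8) × (1.02/11539.7) = -1.4586

-1.46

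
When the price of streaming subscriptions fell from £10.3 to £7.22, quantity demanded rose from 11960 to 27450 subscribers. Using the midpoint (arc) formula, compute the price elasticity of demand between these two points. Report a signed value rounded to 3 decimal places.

%ΔQ = (27450 − 11960) / [(11960 + 27450)/2] = 15490/19705 = 0.786094…
%ΔP = (7.22 − 10.3) / [(10.3 + 7.22)/2] = -3.08/8.76 = -0.351598…
Arc Ed = %ΔQ / %ΔP = (15490/19705) / (-3.08/8.76) = -2.23577…

-2.236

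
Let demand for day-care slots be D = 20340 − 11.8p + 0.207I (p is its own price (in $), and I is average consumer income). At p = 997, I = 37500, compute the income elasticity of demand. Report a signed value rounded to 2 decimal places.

0.48

At the given values, D = 20340 − 11.8(997) + 0.207(37500) = 16337.9.
∂D/∂I = 0.207.
E = (0.207) × (37500/16337.9) = 0.4751…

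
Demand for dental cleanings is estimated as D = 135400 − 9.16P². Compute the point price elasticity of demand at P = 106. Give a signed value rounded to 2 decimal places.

dD/dP = −2·9.16·P = -1941.92. At P = 106, D = 32478.24.
Ed = (dD/dP)·(P/D) = (-1941.92) × (106/32478.24) = -6.3378…

-6.34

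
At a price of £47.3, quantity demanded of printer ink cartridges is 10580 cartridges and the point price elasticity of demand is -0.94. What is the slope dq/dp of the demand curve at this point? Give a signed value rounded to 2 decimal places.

Ed = (dq/dp)·(p/q) ⇒ dq/dp = Ed·q/p = (-0.94)·10580/47.3 = -210.2579…

-210.26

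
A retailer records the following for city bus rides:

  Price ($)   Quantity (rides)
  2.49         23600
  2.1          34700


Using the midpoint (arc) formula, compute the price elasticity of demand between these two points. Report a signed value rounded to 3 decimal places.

-2.241

%ΔQ = (34700 − 23600) / [(23600 + 34700)/2] = 11100/29150 = 0.380789…
%ΔP = (2.1 − 2.49) / [(2.49 + 2.1)/2] = -0.39/2.295 = -0.169934…
Arc Ed = %ΔQ / %ΔP = (11100/29150) / (-0.39/2.295) = -2.24079…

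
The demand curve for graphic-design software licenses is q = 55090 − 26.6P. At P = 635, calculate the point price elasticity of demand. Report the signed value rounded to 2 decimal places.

-0.44

dq/dP = −26.6. At P = 635, q = 55090 − 26.6(635) = 38199.
Ed = (dq/dP)·(P/q) = −26.6 × (635/38199) = -0.4421…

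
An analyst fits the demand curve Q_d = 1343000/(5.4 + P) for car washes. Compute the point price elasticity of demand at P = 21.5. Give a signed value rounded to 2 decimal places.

-0.80

dQ_d/dP = −1343000/(5.4 + P)² = -1855.97. At P = 21.5, Q_d = 49925.7.
Ed = (dQ_d/dP)·(P/Q_d) = (-1855.97) × (21.5/49925.7) = -0.7992…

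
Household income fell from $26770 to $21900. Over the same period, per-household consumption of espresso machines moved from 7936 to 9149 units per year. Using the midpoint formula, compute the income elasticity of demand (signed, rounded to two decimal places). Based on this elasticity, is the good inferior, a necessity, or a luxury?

%ΔQ = (9149 − 7936)/[( 7936 + 9149)/2] = 1213/8542.5 = 0.141995…
%ΔIncome = (21900 − 26770)/[( 26770 + 21900)/2] = -4870/24335 = -0.200123…
E_income = (1213/8542.5) / (-4870/24335) = -0.7095…
E_income < 0 ⇒ inferior good.

-0.71; inferior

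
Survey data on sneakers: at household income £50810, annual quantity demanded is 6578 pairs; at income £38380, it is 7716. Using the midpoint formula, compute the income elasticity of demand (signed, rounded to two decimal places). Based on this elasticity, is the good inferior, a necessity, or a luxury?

-0.57; inferior

%ΔQ = (7716 − 6578)/[( 6578 + 7716)/2] = 1138/7147 = 0.159227…
%ΔIncome = (38380 − 50810)/[( 50810 + 38380)/2] = -12430/44595 = -0.278730…
E_income = (1138/7147) / (-12430/44595) = -0.5712…
E_income < 0 ⇒ inferior good.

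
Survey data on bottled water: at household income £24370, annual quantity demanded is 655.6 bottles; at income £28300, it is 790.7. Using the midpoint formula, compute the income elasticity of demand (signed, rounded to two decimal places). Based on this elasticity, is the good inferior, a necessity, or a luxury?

1.25; luxury

%ΔQ = (790.7 − 655.6)/[( 655.6 + 790.7)/2] = 135.1/723.15 = 0.186821…
%ΔIncome = (28300 − 24370)/[( 24370 + 28300)/2] = 3930/26335 = 0.149231…
E_income = (135.1/723.15) / (3930/26335) = 1.2518…
E_income > 1 ⇒ normal good, luxury.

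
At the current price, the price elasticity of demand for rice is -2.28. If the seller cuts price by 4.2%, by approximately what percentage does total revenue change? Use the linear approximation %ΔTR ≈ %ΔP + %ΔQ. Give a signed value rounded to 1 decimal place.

%ΔQ ≈ Ed × %ΔP = (-2.28) × (-4.2%) = +9.5760%
%ΔTR ≈ %ΔP + %ΔQ = (-4.2%) + (+9.5760%) = +5.3760%

+5.4%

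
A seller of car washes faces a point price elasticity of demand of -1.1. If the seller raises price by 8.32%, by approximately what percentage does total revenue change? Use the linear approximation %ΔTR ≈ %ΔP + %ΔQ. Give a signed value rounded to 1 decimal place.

%ΔQ ≈ Ed × %ΔP = (-1.1) × (+8.32%) = -9.1520%
%ΔTR ≈ %ΔP + %ΔQ = (+8.32%) + (-9.1520%) = -0.8320%

-0.8%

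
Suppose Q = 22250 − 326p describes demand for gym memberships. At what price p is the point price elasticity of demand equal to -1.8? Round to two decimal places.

Ed = −326p/(22250 − 326p). Set this equal to -1.8:
326p = 1.8·(22250 − 326p) ⇒ 326p(1 + 1.8) = 1.8·22250
p = 1.8·22250 / (326·2.8) = 43.8759…

43.88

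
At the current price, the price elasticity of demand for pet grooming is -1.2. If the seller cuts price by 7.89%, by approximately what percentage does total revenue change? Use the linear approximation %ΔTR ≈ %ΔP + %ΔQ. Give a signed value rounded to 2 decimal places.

+1.58%

%ΔQ ≈ Ed × %ΔP = (-1.2) × (-7.89%) = +9.4680%
%ΔTR ≈ %ΔP + %ΔQ = (-7.89%) + (+9.4680%) = +1.5780%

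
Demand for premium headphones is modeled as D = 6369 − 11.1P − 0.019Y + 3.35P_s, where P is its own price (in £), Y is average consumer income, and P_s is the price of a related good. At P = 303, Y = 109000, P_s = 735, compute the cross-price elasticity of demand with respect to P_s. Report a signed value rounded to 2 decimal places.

0.72

At the given values, D = 6369 − 11.1(303) − 0.019(109000) + 3.35(735) = 3396.95.
∂D/∂P_s = 3.35.
E = (3.35) × (735/3396.95) = 0.7248…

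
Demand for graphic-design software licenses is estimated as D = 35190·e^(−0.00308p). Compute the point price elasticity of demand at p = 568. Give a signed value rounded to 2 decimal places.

-1.75

dD/dp = −0.00308·D = -18.8451. At p = 568, D = 6118.53.
Ed = (dD/dp)·(p/D) = (-18.8451) × (568/6118.53) = -1.7494…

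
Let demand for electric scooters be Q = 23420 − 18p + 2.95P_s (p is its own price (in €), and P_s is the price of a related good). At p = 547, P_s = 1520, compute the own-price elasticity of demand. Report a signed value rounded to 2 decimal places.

-0.55

At the given values, Q = 23420 − 18(547) + 2.95(1520) = 18058.
∂Q/∂p = −18.
E = (-18) × (547/18058) = -0.5452…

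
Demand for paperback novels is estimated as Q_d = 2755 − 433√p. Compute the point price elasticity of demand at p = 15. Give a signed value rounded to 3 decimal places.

-0.778

dQ_d/dp = −433/(2√p) = -55.9001. At p = 15, Q_d = 1078.
Ed = (dQ_d/dp)·(p/Q_d) = (-55.9001) × (15/1078) = -0.77783…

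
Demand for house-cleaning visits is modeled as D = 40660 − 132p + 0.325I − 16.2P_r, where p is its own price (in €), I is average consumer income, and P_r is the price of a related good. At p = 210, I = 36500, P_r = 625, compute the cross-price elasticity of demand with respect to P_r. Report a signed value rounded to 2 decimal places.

-0.69

At the given values, D = 40660 − 132(210) + 0.325(36500) − 16.2(625) = 14677.5.
∂D/∂P_r = -16.2.
E = (-16.2) × (625/14677.5) = -0.6898…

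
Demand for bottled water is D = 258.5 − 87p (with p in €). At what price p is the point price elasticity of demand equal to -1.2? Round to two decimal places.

1.62

Ed = −87p/(258.5 − 87p). Set this equal to -1.2:
87p = 1.2·(258.5 − 87p) ⇒ 87p(1 + 1.2) = 1.2·258.5
p = 1.2·258.5 / (87·2.2) = 1.6206…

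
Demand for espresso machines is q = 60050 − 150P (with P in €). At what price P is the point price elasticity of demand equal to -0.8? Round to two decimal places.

177.93

Ed = −150P/(60050 − 150P). Set this equal to -0.8:
150P = 0.8·(60050 − 150P) ⇒ 150P(1 + 0.8) = 0.8·60050
P = 0.8·60050 / (150·1.8) = 177.9259…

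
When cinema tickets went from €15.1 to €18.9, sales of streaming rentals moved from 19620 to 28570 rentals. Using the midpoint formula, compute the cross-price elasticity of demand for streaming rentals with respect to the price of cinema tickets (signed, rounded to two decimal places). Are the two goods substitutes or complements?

1.66; substitutes

%ΔQ_{streaming rentals} = (28570 − 19620)/avg = 8950/24095 = 0.371446…
%ΔP_{cinema tickets} = (18.9 − 15.1)/avg = 3.8/17 = 0.223529…
E_cross = (8950/24095) / (3.8/17) = 1.6617…
E_cross > 0 ⇒ the goods are substitutes.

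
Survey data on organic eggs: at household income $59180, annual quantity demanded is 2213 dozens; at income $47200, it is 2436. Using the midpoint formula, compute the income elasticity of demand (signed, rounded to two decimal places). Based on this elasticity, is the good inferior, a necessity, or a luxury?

%ΔQ = (2436 − 2213)/[( 2213 + 2436)/2] = 223/2324.5 = 0.095934…
%ΔIncome = (47200 − 59180)/[( 59180 + 47200)/2] = -11980/53190 = -0.225230…
E_income = (223/2324.5) / (-11980/53190) = -0.4259…
E_income < 0 ⇒ inferior good.

-0.43; inferior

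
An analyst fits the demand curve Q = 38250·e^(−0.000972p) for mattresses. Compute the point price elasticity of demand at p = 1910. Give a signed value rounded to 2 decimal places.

dQ/dp = −0.000972·Q = -5.80793. At p = 1910, Q = 5975.24.
Ed = (dQ/dp)·(p/Q) = (-5.80793) × (1910/5975.24) = -1.8565…

-1.86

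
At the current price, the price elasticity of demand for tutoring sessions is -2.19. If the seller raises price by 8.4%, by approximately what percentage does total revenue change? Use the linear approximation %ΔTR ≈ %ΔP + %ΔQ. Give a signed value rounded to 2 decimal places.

-10.00%

%ΔQ ≈ Ed × %ΔP = (-2.19) × (+8.4%) = -18.3960%
%ΔTR ≈ %ΔP + %ΔQ = (+8.4%) + (-18.3960%) = -9.9960%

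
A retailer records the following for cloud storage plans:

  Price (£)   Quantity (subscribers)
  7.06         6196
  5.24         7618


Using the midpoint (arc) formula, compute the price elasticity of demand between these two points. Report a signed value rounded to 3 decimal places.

%ΔQ = (7618 − 6196) / [(6196 + 7618)/2] = 1422/6907 = 0.205878…
%ΔP = (5.24 − 7.06) / [(7.06 + 5.24)/2] = -1.82/6.15 = -0.295934…
Arc Ed = %ΔQ / %ΔP = (1422/6907) / (-1.82/6.15) = -0.69568…

-0.696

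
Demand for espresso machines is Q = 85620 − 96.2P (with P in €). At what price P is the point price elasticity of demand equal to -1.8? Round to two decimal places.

572.16

Ed = −96.2P/(85620 − 96.2P). Set this equal to -1.8:
96.2P = 1.8·(85620 − 96.2P) ⇒ 96.2P(1 + 1.8) = 1.8·85620
P = 1.8·85620 / (96.2·2.8) = 572.1562…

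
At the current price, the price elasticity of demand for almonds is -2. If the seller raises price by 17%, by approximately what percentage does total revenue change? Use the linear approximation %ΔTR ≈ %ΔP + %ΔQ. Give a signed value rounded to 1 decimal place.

%ΔQ ≈ Ed × %ΔP = (-2) × (+17%) = -34.0000%
%ΔTR ≈ %ΔP + %ΔQ = (+17%) + (-34.0000%) = -17.0000%

-17.0%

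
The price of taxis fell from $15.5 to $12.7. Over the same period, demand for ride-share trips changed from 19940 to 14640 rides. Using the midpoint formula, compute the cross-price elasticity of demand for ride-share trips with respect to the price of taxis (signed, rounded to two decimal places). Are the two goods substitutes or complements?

1.54; substitutes

%ΔQ_{ride-share trips} = (14640 − 19940)/avg = -5300/17290 = -0.306535…
%ΔP_{taxis} = (12.7 − 15.5)/avg = -2.8/14.1 = -0.198581…
E_cross = (-5300/17290) / (-2.8/14.1) = 1.5436…
E_cross > 0 ⇒ the goods are substitutes.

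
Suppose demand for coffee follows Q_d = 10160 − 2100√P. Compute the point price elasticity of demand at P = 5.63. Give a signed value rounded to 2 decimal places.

dQ_d/dP = −2100/(2√P) = -442.522. At P = 5.63, Q_d = 5177.2.
Ed = (dQ_d/dP)·(P/Q_d) = (-442.522) × (5.63/5177.2) = -0.4812…

-0.48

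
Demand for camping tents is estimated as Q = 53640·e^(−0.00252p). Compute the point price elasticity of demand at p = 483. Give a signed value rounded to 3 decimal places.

-1.217

dQ/dp = −0.00252·Q = -40.0206. At p = 483, Q = 15881.2.
Ed = (dQ/dp)·(p/Q) = (-40.0206) × (483/15881.2) = -1.21716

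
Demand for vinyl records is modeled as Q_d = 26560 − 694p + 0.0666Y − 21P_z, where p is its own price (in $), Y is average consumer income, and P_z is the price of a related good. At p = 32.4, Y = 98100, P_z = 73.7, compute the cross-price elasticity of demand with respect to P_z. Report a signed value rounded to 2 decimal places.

-0.17

At the given values, Q_d = 26560 − 694(32.4) + 0.0666(98100) − 21(73.7) = 9060.16.
∂Q_d/∂P_z = -21.
E = (-21) × (73.7/9060.16) = -0.1708…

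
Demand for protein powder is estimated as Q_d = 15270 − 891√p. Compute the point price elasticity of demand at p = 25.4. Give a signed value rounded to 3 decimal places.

dQ_d/dp = −891/(2√p) = -88.3956. At p = 25.4, Q_d = 10779.5.
Ed = (dQ_d/dp)·(p/Q_d) = (-88.3956) × (25.4/10779.5) = -0.20828…

-0.208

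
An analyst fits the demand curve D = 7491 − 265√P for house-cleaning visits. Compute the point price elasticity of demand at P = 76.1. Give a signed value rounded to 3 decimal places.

dD/dP = −265/(2√P) = -15.1888. At P = 76.1, D = 5179.26.
Ed = (dD/dP)·(P/D) = (-15.1888) × (76.1/5179.26) = -0.22317…

-0.223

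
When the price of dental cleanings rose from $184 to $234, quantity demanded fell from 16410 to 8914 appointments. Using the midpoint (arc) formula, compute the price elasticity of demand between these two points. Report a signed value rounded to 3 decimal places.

%ΔQ = (8914 − 16410) / [(16410 + 8914)/2] = -7496/12662 = -0.592007…
%ΔP = (234 − 184) / [(184 + 234)/2] = 50/209 = 0.239234…
Arc Ed = %ΔQ / %ΔP = (-7496/12662) / (50/209) = -2.47459…

-2.475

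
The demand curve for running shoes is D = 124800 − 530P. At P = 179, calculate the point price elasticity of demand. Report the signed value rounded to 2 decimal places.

dD/dP = −530. At P = 179, D = 124800 − 530(179) = 29930.
Ed = (dD/dP)·(P/D) = −530 × (179/29930) = -3.1697…

-3.17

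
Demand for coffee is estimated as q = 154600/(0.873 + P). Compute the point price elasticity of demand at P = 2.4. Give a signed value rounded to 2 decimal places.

dq/dP = −154600/(0.873 + P)² = -14431.7. At P = 2.4, q = 47235.
Ed = (dq/dP)·(P/q) = (-14431.7) × (2.4/47235) = -0.7332…

-0.73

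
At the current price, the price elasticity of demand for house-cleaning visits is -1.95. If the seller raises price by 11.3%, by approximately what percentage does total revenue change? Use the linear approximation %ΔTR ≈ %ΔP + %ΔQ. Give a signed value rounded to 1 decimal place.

%ΔQ ≈ Ed × %ΔP = (-1.95) × (+11.3%) = -22.0350%
%ΔTR ≈ %ΔP + %ΔQ = (+11.3%) + (-22.0350%) = -10.7350%

-10.7%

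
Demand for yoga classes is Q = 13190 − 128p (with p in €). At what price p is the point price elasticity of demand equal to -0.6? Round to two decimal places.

38.64

Ed = −128p/(13190 − 128p). Set this equal to -0.6:
128p = 0.6·(13190 − 128p) ⇒ 128p(1 + 0.6) = 0.6·13190
p = 0.6·13190 / (128·1.6) = 38.6425…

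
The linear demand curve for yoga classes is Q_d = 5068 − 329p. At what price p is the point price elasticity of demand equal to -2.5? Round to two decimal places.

Ed = −329p/(5068 − 329p). Set this equal to -2.5:
329p = 2.5·(5068 − 329p) ⇒ 329p(1 + 2.5) = 2.5·5068
p = 2.5·5068 / (329·3.5) = 11.0030…

11.00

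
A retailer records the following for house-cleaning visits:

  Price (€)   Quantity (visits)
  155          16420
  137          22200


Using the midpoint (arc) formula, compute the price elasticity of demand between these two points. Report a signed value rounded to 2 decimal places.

%ΔQ = (22200 − 16420) / [(16420 + 22200)/2] = 5780/19310 = 0.299326…
%ΔP = (137 − 155) / [(155 + 137)/2] = -18/146 = -0.123287…
Arc Ed = %ΔQ / %ΔP = (5780/19310) / (-18/146) = -2.4278…

-2.43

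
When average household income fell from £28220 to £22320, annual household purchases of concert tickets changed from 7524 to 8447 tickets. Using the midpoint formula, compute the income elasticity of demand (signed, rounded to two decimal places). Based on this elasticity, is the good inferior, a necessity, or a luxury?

%ΔQ = (8447 − 7524)/[( 7524 + 8447)/2] = 923/7985.5 = 0.115584…
%ΔIncome = (22320 − 28220)/[( 28220 + 22320)/2] = -5900/25270 = -0.233478…
E_income = (923/7985.5) / (-5900/25270) = -0.4950…
E_income < 0 ⇒ inferior good.

-0.50; inferior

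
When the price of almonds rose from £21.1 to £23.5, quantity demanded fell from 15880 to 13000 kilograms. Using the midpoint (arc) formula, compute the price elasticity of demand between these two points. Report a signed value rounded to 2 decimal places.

-1.85

%ΔQ = (13000 − 15880) / [(15880 + 13000)/2] = -2880/14440 = -0.199445…
%ΔP = (23.5 − 21.1) / [(21.1 + 23.5)/2] = 2.4/22.3 = 0.107623…
Arc Ed = %ΔQ / %ΔP = (-2880/14440) / (2.4/22.3) = -1.8531…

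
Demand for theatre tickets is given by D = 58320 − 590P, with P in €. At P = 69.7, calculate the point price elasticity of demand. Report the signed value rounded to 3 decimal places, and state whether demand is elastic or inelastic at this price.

dD/dP = −590. At P = 69.7, D = 58320 − 590(69.7) = 17197.
Ed = (dD/dP)·(P/D) = −590 × (69.7/17197) = -2.39128…
|Ed| = 2.391 > 1, so demand is elastic.

-2.391; elastic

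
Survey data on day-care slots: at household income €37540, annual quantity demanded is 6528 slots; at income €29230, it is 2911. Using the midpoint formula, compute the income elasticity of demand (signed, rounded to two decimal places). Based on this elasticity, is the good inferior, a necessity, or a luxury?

%ΔQ = (2911 − 6528)/[( 6528 + 2911)/2] = -3617/4719.5 = -0.766394…
%ΔIncome = (29230 − 37540)/[( 37540 + 29230)/2] = -8310/33385 = -0.248914…
E_income = (-3617/4719.5) / (-8310/33385) = 3.0789…
E_income > 1 ⇒ normal good, luxury.

3.08; luxury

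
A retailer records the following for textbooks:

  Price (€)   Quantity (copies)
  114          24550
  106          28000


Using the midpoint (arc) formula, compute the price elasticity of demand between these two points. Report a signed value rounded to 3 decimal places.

-1.805

%ΔQ = (28000 − 24550) / [(24550 + 28000)/2] = 3450/26275 = 0.131303…
%ΔP = (106 − 114) / [(114 + 106)/2] = -8/110 = -0.072727…
Arc Ed = %ΔQ / %ΔP = (3450/26275) / (-8/110) = -1.80542…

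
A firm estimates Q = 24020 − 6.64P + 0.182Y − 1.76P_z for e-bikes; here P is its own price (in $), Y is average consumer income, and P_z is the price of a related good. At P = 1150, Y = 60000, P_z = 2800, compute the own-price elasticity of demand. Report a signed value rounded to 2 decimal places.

At the given values, Q = 24020 − 6.64(1150) + 0.182(60000) − 1.76(2800) = 22376.
∂Q/∂P = −6.64.
E = (-6.64) × (1150/22376) = -0.3412…

-0.34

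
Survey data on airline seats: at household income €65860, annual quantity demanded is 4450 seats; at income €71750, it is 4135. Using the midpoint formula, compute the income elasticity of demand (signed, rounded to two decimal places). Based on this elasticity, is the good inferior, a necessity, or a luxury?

%ΔQ = (4135 − 4450)/[( 4450 + 4135)/2] = -315/4292.5 = -0.073383…
%ΔIncome = (71750 − 65860)/[( 65860 + 71750)/2] = 5890/68805 = 0.085604…
E_income = (-315/4292.5) / (5890/68805) = -0.8572…
E_income < 0 ⇒ inferior good.

-0.86; inferior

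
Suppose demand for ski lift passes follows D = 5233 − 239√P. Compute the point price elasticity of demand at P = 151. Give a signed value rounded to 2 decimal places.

dD/dP = −239/(2√P) = -9.72477. At P = 151, D = 2296.12.
Ed = (dD/dP)·(P/D) = (-9.72477) × (151/2296.12) = -0.6395…

-0.64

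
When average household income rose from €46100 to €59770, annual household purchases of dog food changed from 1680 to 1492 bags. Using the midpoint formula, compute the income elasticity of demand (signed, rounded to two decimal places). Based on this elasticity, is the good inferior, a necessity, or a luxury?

-0.46; inferior

%ΔQ = (1492 − 1680)/[( 1680 + 1492)/2] = -188/1586 = -0.118537…
%ΔIncome = (59770 − 46100)/[( 46100 + 59770)/2] = 13670/52935 = 0.258241…
E_income = (-188/1586) / (13670/52935) = -0.4590…
E_income < 0 ⇒ inferior good.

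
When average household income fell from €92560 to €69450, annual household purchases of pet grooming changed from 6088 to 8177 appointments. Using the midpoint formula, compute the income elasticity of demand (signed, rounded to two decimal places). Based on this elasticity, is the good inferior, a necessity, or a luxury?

-1.03; inferior

%ΔQ = (8177 − 6088)/[( 6088 + 8177)/2] = 2089/7132.5 = 0.292884…
%ΔIncome = (69450 − 92560)/[( 92560 + 69450)/2] = -23110/81005 = -0.285291…
E_income = (2089/7132.5) / (-23110/81005) = -1.0266…
E_income < 0 ⇒ inferior good.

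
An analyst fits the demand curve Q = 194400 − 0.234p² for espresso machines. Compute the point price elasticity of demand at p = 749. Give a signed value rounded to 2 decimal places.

-4.16

dQ/dp = −2·0.234·p = -350.532. At p = 749, Q = 63125.766.
Ed = (dQ/dp)·(p/Q) = (-350.532) × (749/63125.766) = -4.1591…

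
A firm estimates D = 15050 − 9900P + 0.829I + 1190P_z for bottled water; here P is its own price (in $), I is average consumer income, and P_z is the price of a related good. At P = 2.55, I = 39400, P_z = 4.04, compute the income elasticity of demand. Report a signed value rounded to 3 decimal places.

At the given values, D = 15050 − 9900(2.55) + 0.829(39400) + 1190(4.04) = 27275.2.
∂D/∂I = 0.829.
E = (0.829) × (39400/27275.2) = 1.19752…

1.198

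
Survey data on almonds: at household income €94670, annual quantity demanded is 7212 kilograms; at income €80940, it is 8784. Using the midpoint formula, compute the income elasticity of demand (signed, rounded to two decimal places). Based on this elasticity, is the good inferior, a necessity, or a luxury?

-1.26; inferior

%ΔQ = (8784 − 7212)/[( 7212 + 8784)/2] = 1572/7998 = 0.196549…
%ΔIncome = (80940 − 94670)/[( 94670 + 80940)/2] = -13730/87805 = -0.156369…
E_income = (1572/7998) / (-13730/87805) = -1.2569…
E_income < 0 ⇒ inferior good.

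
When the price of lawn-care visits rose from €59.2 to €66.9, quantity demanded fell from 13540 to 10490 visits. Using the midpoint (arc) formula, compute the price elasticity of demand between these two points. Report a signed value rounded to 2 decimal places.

%ΔQ = (10490 − 13540) / [(13540 + 10490)/2] = -3050/12015 = -0.253849…
%ΔP = (66.9 − 59.2) / [(59.2 + 66.9)/2] = 7.7/63.05 = 0.122125…
Arc Ed = %ΔQ / %ΔP = (-3050/12015) / (7.7/63.05) = -2.0785…

-2.08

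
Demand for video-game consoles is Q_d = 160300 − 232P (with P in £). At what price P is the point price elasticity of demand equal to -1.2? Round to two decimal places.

Ed = −232P/(160300 − 232P). Set this equal to -1.2:
232P = 1.2·(160300 − 232P) ⇒ 232P(1 + 1.2) = 1.2·160300
P = 1.2·160300 / (232·2.2) = 376.8808…

376.88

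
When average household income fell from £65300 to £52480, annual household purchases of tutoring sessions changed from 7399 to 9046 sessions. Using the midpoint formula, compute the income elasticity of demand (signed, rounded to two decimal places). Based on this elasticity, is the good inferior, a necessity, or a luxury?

%ΔQ = (9046 − 7399)/[( 7399 + 9046)/2] = 1647/8222.5 = 0.200304…
%ΔIncome = (52480 − 65300)/[( 65300 + 52480)/2] = -12820/58890 = -0.217694…
E_income = (1647/8222.5) / (-12820/58890) = -0.9201…
E_income < 0 ⇒ inferior good.

-0.92; inferior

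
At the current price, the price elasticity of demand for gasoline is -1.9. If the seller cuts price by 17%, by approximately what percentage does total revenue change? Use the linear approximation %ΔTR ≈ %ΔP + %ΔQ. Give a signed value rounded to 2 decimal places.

%ΔQ ≈ Ed × %ΔP = (-1.9) × (-17%) = +32.3000%
%ΔTR ≈ %ΔP + %ΔQ = (-17%) + (+32.3000%) = +15.3000%

+15.30%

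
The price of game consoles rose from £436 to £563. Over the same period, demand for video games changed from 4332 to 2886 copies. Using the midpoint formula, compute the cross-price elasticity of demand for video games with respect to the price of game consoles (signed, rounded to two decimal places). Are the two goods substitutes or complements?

%ΔQ_{video games} = (2886 − 4332)/avg = -1446/3609 = -0.400665…
%ΔP_{game consoles} = (563 − 436)/avg = 127/499.5 = 0.254254…
E_cross = (-1446/3609) / (127/499.5) = -1.5758…
E_cross < 0 ⇒ the goods are complements.

-1.58; complements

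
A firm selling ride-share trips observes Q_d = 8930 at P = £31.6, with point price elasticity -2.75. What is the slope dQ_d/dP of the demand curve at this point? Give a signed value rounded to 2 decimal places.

Ed = (dQ_d/dP)·(P/Q_d) ⇒ dQ_d/dP = Ed·Q_d/P = (-2.75)·8930/31.6 = -777.1360…

-777.14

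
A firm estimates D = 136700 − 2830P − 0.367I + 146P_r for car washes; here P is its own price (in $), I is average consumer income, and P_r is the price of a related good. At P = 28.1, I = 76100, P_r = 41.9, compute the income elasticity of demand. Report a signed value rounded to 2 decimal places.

At the given values, D = 136700 − 2830(28.1) − 0.367(76100) + 146(41.9) = 35365.7.
∂D/∂I = -0.367.
E = (-0.367) × (76100/35365.7) = -0.7897…

-0.79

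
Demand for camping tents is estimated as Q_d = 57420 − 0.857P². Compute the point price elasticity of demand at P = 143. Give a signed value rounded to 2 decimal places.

-0.88

dQ_d/dP = −2·0.857·P = -245.102. At P = 143, Q_d = 39895.207.
Ed = (dQ_d/dP)·(P/Q_d) = (-245.102) × (143/39895.207) = -0.8785…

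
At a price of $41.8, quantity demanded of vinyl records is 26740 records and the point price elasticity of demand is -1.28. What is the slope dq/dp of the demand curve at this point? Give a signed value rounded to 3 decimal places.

Ed = (dq/dp)·(p/q) ⇒ dq/dp = Ed·q/p = (-1.28)·26740/41.8 = -818.83253…

-818.833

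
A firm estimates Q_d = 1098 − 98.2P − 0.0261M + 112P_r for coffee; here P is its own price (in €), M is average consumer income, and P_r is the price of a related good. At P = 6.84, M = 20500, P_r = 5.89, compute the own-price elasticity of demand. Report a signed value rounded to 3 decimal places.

-1.219

At the given values, Q_d = 1098 − 98.2(6.84) − 0.0261(20500) + 112(5.89) = 550.942.
∂Q_d/∂P = −98.2.
E = (-98.2) × (6.84/550.942) = -1.21916…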